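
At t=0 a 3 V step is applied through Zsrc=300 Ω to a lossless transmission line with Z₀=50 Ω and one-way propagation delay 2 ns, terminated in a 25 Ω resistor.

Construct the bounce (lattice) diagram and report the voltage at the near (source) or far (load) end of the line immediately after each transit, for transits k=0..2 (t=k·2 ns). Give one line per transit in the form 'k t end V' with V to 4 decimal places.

Γ_L=-0.333333, Γ_S=0.714286; launch V₁=3·50/350=0.428571
k=0 src: V=0.4286
k=1 load: inc=0.428571, refl=0.428571·-0.333333=-0.1429; V=0.000000+0.428571+-0.142857=0.2857
k=2 src: inc=-0.142857, refl=-0.142857·0.714286=-0.1020; V=0.428571+-0.142857+-0.102041=0.1837

0 0 source 0.4286
1 2 load 0.2857
2 4 source 0.1837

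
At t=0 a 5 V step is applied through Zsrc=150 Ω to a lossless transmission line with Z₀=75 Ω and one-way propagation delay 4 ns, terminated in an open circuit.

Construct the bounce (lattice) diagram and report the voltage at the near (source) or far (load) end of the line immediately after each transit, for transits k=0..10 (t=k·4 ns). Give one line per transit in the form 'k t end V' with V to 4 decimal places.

Γ_L=1.000000, Γ_S=0.333333; launch V₁=5·75/225=1.666667
k=0 src: V=1.6667
k=1 load: inc=1.666667, refl=1.666667·1.000000=1.6667; V=0.000000+1.666667+1.666667=3.3333
k=2 src: inc=1.666667, refl=1.666667·0.333333=0.5556; V=1.666667+1.666667+0.555556=3.8889
k=3 load: inc=0.555556, refl=0.555556·1.000000=0.5556; V=3.333333+0.555556+0.555556=4.4444
k=4 src: inc=0.555556, refl=0.555556·0.333333=0.1852; V=3.888889+0.555556+0.185185=4.6296
k=5 load: inc=0.185185, refl=0.185185·1.000000=0.1852; V=4.444444+0.185185+0.185185=4.8148
k=6 src: inc=0.185185, refl=0.185185·0.333333=0.0617; V=4.629630+0.185185+0.061728=4.8765
k=7 load: inc=0.061728, refl=0.061728·1.000000=0.0617; V=4.814815+0.061728+0.061728=4.9383
k=8 src: inc=0.061728, refl=0.061728·0.333333=0.0206; V=4.876543+0.061728+0.020576=4.9588
k=9 load: inc=0.020576, refl=0.020576·1.000000=0.0206; V=4.938272+0.020576+0.020576=4.9794
k=10 src: inc=0.020576, refl=0.020576·0.333333=0.0069; V=4.958848+0.020576+0.006859=4.9863

0 0 source 1.6667
1 4 load 3.3333
2 8 source 3.8889
3 12 load 4.4444
4 16 source 4.6296
5 20 load 4.8148
6 24 source 4.8765
7 28 load 4.9383
8 32 source 4.9588
9 36 load 4.9794
10 40 source 4.9863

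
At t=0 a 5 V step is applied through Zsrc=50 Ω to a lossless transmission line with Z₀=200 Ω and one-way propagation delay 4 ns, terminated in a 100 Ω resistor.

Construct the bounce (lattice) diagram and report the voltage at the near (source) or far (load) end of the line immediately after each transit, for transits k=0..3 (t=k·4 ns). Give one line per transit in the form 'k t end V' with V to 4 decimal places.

Γ_L=-0.333333, Γ_S=-0.600000; launch V₁=5·200/250=4.000000
k=0 src: V=4.0000
k=1 load: inc=4.000000, refl=4.000000·-0.333333=-1.3333; V=0.000000+4.000000+-1.333333=2.6667
k=2 src: inc=-1.333333, refl=-1.333333·-0.600000=0.8000; V=4.000000+-1.333333+0.800000=3.4667
k=3 load: inc=0.800000, refl=0.800000·-0.333333=-0.2667; V=2.666667+0.800000+-0.266667=3.2000

0 0 source 4.0000
1 4 load 2.6667
2 8 source 3.4667
3 12 load 3.2000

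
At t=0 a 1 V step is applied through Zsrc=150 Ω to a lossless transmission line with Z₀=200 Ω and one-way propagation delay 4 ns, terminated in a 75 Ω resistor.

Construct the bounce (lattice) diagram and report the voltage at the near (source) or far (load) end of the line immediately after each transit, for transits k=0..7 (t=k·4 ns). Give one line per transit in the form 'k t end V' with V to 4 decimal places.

Γ_L=-0.454545, Γ_S=-0.142857; launch V₁=1·200/350=0.571429
k=0 src: V=0.5714
k=1 load: inc=0.571429, refl=0.571429·-0.454545=-0.2597; V=0.000000+0.571429+-0.259740=0.3117
k=2 src: inc=-0.259740, refl=-0.259740·-0.142857=0.0371; V=0.571429+-0.259740+0.037106=0.3488
k=3 load: inc=0.037106, refl=0.037106·-0.454545=-0.0169; V=0.311688+0.037106+-0.016866=0.3319
k=4 src: inc=-0.016866, refl=-0.016866·-0.142857=0.0024; V=0.348794+-0.016866+0.002409=0.3343
k=5 load: inc=0.002409, refl=0.002409·-0.454545=-0.0011; V=0.331928+0.002409+-0.001095=0.3332
k=6 src: inc=-0.001095, refl=-0.001095·-0.142857=0.0002; V=0.334337+-0.001095+0.000156=0.3334
k=7 load: inc=0.000156, refl=0.000156·-0.454545=-0.0001; V=0.333242+0.000156+-0.000071=0.3333

0 0 source 0.5714
1 4 load 0.3117
2 8 source 0.3488
3 12 load 0.3319
4 16 source 0.3343
5 20 load 0.3332
6 24 source 0.3334
7 28 load 0.3333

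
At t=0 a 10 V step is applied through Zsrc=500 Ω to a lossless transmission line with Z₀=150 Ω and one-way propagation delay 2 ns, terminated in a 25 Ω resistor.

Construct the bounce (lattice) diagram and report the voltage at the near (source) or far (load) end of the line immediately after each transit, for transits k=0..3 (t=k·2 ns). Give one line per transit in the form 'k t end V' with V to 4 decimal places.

Γ_L=-0.714286, Γ_S=0.538462; launch V₁=10·150/650=2.307692
k=0 src: V=2.3077
k=1 load: inc=2.307692, refl=2.307692·-0.714286=-1.6484; V=0.000000+2.307692+-1.648352=0.6593
k=2 src: inc=-1.648352, refl=-1.648352·0.538462=-0.8876; V=2.307692+-1.648352+-0.887574=-0.2282
k=3 load: inc=-0.887574, refl=-0.887574·-0.714286=0.6340; V=0.659341+-0.887574+0.633981=0.4057

0 0 source 2.3077
1 2 load 0.6593
2 4 source -0.2282
3 6 load 0.4057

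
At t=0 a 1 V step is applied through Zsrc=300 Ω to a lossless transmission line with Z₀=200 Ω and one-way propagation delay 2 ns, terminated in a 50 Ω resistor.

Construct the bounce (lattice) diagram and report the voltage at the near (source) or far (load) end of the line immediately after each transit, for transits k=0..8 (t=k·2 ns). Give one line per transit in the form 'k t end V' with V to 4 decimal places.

Γ_L=-0.600000, Γ_S=0.200000; launch V₁=1·200/500=0.400000
k=0 src: V=0.4000
k=1 load: inc=0.400000, refl=0.400000·-0.600000=-0.2400; V=0.000000+0.400000+-0.240000=0.1600
k=2 src: inc=-0.240000, refl=-0.240000·0.200000=-0.0480; V=0.400000+-0.240000+-0.048000=0.1120
k=3 load: inc=-0.048000, refl=-0.048000·-0.600000=0.0288; V=0.160000+-0.048000+0.028800=0.1408
k=4 src: inc=0.028800, refl=0.028800·0.200000=0.0058; V=0.112000+0.028800+0.005760=0.1466
k=5 load: inc=0.005760, refl=0.005760·-0.600000=-0.0035; V=0.140800+0.005760+-0.003456=0.1431
k=6 src: inc=-0.003456, refl=-0.003456·0.200000=-0.0007; V=0.146560+-0.003456+-0.000691=0.1424
k=7 load: inc=-0.000691, refl=-0.000691·-0.600000=0.0004; V=0.143104+-0.000691+0.000415=0.1428
k=8 src: inc=0.000415, refl=0.000415·0.200000=0.0001; V=0.142413+0.000415+0.000083=0.1429

0 0 source 0.4000
1 2 load 0.1600
2 4 source 0.1120
3 6 load 0.1408
4 8 source 0.1466
5 10 load 0.1431
6 12 source 0.1424
7 14 load 0.1428
8 16 source 0.1429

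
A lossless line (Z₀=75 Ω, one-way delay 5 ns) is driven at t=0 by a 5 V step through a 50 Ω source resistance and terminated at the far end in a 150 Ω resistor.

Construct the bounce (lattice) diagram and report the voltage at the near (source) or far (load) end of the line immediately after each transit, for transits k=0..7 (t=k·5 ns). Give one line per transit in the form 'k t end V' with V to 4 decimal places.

Γ_L=0.333333, Γ_S=-0.200000; launch V₁=5·75/125=3.000000
k=0 src: V=3.0000
k=1 load: inc=3.000000, refl=3.000000·0.333333=1.0000; V=0.000000+3.000000+1.000000=4.0000
k=2 src: inc=1.000000, refl=1.000000·-0.200000=-0.2000; V=3.000000+1.000000+-0.200000=3.8000
k=3 load: inc=-0.200000, refl=-0.200000·0.333333=-0.0667; V=4.000000+-0.200000+-0.066667=3.7333
k=4 src: inc=-0.066667, refl=-0.066667·-0.200000=0.0133; V=3.800000+-0.066667+0.013333=3.7467
k=5 load: inc=0.013333, refl=0.013333·0.333333=0.0044; V=3.733333+0.013333+0.004444=3.7511
k=6 src: inc=0.004444, refl=0.004444·-0.200000=-0.0009; V=3.746667+0.004444+-0.000889=3.7502
k=7 load: inc=-0.000889, refl=-0.000889·0.333333=-0.0003; V=3.751111+-0.000889+-0.000296=3.7499

0 0 source 3.0000
1 5 load 4.0000
2 10 source 3.8000
3 15 load 3.7333
4 20 source 3.7467
5 25 load 3.7511
6 30 source 3.7502
7 35 load 3.7499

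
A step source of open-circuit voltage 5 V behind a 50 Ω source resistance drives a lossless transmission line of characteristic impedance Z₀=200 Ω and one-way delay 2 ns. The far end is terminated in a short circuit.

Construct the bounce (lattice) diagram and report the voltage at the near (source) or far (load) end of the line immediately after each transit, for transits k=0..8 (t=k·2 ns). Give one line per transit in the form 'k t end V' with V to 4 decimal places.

0 0 source 4.0000
1 2 load 0.0000
2 4 source 2.4000
3 6 load 0.0000
4 8 source 1.4400
5 10 load 0.0000
6 12 source 0.8640
7 14 load 0.0000
8 16 source 0.5184

Γ_L=-1.000000, Γ_S=-0.600000; launch V₁=5·200/250=4.000000
k=0 src: V=4.0000
k=1 load: inc=4.000000, refl=4.000000·-1.000000=-4.0000; V=0.000000+4.000000+-4.000000=0.0000
k=2 src: inc=-4.000000, refl=-4.000000·-0.600000=2.4000; V=4.000000+-4.000000+2.400000=2.4000
k=3 load: inc=2.400000, refl=2.400000·-1.000000=-2.4000; V=0.000000+2.400000+-2.400000=0.0000
k=4 src: inc=-2.400000, refl=-2.400000·-0.600000=1.4400; V=2.400000+-2.400000+1.440000=1.4400
k=5 load: inc=1.440000, refl=1.440000·-1.000000=-1.4400; V=0.000000+1.440000+-1.440000=0.0000
k=6 src: inc=-1.440000, refl=-1.440000·-0.600000=0.8640; V=1.440000+-1.440000+0.864000=0.8640
k=7 load: inc=0.864000, refl=0.864000·-1.000000=-0.8640; V=0.000000+0.864000+-0.864000=0.0000
k=8 src: inc=-0.864000, refl=-0.864000·-0.600000=0.5184; V=0.864000+-0.864000+0.518400=0.5184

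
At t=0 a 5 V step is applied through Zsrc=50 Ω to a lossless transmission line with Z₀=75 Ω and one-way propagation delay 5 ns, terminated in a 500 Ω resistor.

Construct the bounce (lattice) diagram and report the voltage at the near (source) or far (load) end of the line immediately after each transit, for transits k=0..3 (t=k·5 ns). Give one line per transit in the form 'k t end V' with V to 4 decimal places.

0 0 source 3.0000
1 5 load 5.2174
2 10 source 4.7739
3 15 load 4.4461

Γ_L=0.739130, Γ_S=-0.200000; launch V₁=5·75/125=3.000000
k=0 src: V=3.0000
k=1 load: inc=3.000000, refl=3.000000·0.739130=2.2174; V=0.000000+3.000000+2.217391=5.2174
k=2 src: inc=2.217391, refl=2.217391·-0.200000=-0.4435; V=3.000000+2.217391+-0.443478=4.7739
k=3 load: inc=-0.443478, refl=-0.443478·0.739130=-0.3278; V=5.217391+-0.443478+-0.327788=4.4461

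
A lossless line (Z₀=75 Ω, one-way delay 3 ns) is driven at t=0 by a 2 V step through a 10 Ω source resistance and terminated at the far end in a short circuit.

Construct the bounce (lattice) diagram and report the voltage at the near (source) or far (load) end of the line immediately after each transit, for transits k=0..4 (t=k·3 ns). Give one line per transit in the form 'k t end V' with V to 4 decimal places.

Γ_L=-1.000000, Γ_S=-0.764706; launch V₁=2·75/85=1.764706
k=0 src: V=1.7647
k=1 load: inc=1.764706, refl=1.764706·-1.000000=-1.7647; V=0.000000+1.764706+-1.764706=0.0000
k=2 src: inc=-1.764706, refl=-1.764706·-0.764706=1.3495; V=1.764706+-1.764706+1.349481=1.3495
k=3 load: inc=1.349481, refl=1.349481·-1.000000=-1.3495; V=0.000000+1.349481+-1.349481=0.0000
k=4 src: inc=-1.349481, refl=-1.349481·-0.764706=1.0320; V=1.349481+-1.349481+1.031956=1.0320

0 0 source 1.7647
1 3 load 0.0000
2 6 source 1.3495
3 9 load 0.0000
4 12 source 1.0320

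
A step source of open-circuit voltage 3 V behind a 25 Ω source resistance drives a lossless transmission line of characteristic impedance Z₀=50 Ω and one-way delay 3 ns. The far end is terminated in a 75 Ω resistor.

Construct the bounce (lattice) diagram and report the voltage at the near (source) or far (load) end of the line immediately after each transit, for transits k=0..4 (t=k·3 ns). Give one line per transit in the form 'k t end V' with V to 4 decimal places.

Γ_L=0.200000, Γ_S=-0.333333; launch V₁=3·50/75=2.000000
k=0 src: V=2.0000
k=1 load: inc=2.000000, refl=2.000000·0.200000=0.4000; V=0.000000+2.000000+0.400000=2.4000
k=2 src: inc=0.400000, refl=0.400000·-0.333333=-0.1333; V=2.000000+0.400000+-0.133333=2.2667
k=3 load: inc=-0.133333, refl=-0.133333·0.200000=-0.0267; V=2.400000+-0.133333+-0.026667=2.2400
k=4 src: inc=-0.026667, refl=-0.026667·-0.333333=0.0089; V=2.266667+-0.026667+0.008889=2.2489

0 0 source 2.0000
1 3 load 2.4000
2 6 source 2.2667
3 9 load 2.2400
4 12 source 2.2489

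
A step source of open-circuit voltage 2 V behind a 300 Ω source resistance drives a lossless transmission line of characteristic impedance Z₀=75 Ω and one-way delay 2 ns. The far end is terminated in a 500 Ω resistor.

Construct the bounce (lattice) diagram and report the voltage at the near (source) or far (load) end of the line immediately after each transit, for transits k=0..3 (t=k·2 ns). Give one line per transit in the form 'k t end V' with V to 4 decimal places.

0 0 source 0.4000
1 2 load 0.6957
2 4 source 0.8730
3 6 load 1.0042

Γ_L=0.739130, Γ_S=0.600000; launch V₁=2·75/375=0.400000
k=0 src: V=0.4000
k=1 load: inc=0.400000, refl=0.400000·0.739130=0.2957; V=0.000000+0.400000+0.295652=0.6957
k=2 src: inc=0.295652, refl=0.295652·0.600000=0.1774; V=0.400000+0.295652+0.177391=0.8730
k=3 load: inc=0.177391, refl=0.177391·0.739130=0.1311; V=0.695652+0.177391+0.131115=1.0042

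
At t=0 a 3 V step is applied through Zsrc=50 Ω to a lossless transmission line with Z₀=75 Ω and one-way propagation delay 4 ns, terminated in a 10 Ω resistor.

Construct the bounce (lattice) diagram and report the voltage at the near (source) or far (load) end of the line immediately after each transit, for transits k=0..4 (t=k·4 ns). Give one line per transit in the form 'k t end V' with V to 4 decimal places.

0 0 source 1.8000
1 4 load 0.4235
2 8 source 0.6988
3 12 load 0.4883
4 16 source 0.5304

Γ_L=-0.764706, Γ_S=-0.200000; launch V₁=3·75/125=1.800000
k=0 src: V=1.8000
k=1 load: inc=1.800000, refl=1.800000·-0.764706=-1.3765; V=0.000000+1.800000+-1.376471=0.4235
k=2 src: inc=-1.376471, refl=-1.376471·-0.200000=0.2753; V=1.800000+-1.376471+0.275294=0.6988
k=3 load: inc=0.275294, refl=0.275294·-0.764706=-0.2105; V=0.423529+0.275294+-0.210519=0.4883
k=4 src: inc=-0.210519, refl=-0.210519·-0.200000=0.0421; V=0.698824+-0.210519+0.042104=0.5304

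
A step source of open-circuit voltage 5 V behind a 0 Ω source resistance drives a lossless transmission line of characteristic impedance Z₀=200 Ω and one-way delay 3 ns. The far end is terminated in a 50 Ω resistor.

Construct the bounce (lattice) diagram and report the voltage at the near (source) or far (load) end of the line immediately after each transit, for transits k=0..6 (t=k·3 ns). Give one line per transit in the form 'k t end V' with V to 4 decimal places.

Γ_L=-0.600000, Γ_S=-1.000000; launch V₁=5·200/200=5.000000
k=0 src: V=5.0000
k=1 load: inc=5.000000, refl=5.000000·-0.600000=-3.0000; V=0.000000+5.000000+-3.000000=2.0000
k=2 src: inc=-3.000000, refl=-3.000000·-1.000000=3.0000; V=5.000000+-3.000000+3.000000=5.0000
k=3 load: inc=3.000000, refl=3.000000·-0.600000=-1.8000; V=2.000000+3.000000+-1.800000=3.2000
k=4 src: inc=-1.800000, refl=-1.800000·-1.000000=1.8000; V=5.000000+-1.800000+1.800000=5.0000
k=5 load: inc=1.800000, refl=1.800000·-0.600000=-1.0800; V=3.200000+1.800000+-1.080000=3.9200
k=6 src: inc=-1.080000, refl=-1.080000·-1.000000=1.0800; V=5.000000+-1.080000+1.080000=5.0000

0 0 source 5.0000
1 3 load 2.0000
2 6 source 5.0000
3 9 load 3.2000
4 12 source 5.0000
5 15 load 3.9200
6 18 source 5.0000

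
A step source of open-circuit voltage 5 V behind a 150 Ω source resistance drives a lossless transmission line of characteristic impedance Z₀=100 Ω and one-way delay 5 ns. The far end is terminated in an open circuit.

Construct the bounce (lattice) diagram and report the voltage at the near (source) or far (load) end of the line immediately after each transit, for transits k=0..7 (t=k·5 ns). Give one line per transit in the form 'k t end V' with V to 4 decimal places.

0 0 source 2.0000
1 5 load 4.0000
2 10 source 4.4000
3 15 load 4.8000
4 20 source 4.8800
5 25 load 4.9600
6 30 source 4.9760
7 35 load 4.9920

Γ_L=1.000000, Γ_S=0.200000; launch V₁=5·100/250=2.000000
k=0 src: V=2.0000
k=1 load: inc=2.000000, refl=2.000000·1.000000=2.0000; V=0.000000+2.000000+2.000000=4.0000
k=2 src: inc=2.000000, refl=2.000000·0.200000=0.4000; V=2.000000+2.000000+0.400000=4.4000
k=3 load: inc=0.400000, refl=0.400000·1.000000=0.4000; V=4.000000+0.400000+0.400000=4.8000
k=4 src: inc=0.400000, refl=0.400000·0.200000=0.0800; V=4.400000+0.400000+0.080000=4.8800
k=5 load: inc=0.080000, refl=0.080000·1.000000=0.0800; V=4.800000+0.080000+0.080000=4.9600
k=6 src: inc=0.080000, refl=0.080000·0.200000=0.0160; V=4.880000+0.080000+0.016000=4.9760
k=7 load: inc=0.016000, refl=0.016000·1.000000=0.0160; V=4.960000+0.016000+0.016000=4.9920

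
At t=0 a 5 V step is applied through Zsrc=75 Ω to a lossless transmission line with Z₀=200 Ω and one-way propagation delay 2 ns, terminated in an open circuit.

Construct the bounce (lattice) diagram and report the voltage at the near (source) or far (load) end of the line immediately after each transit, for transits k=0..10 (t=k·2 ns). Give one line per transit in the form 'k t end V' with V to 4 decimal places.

0 0 source 3.6364
1 2 load 7.2727
2 4 source 5.6198
3 6 load 3.9669
4 8 source 4.7183
5 10 load 5.4696
6 12 source 5.1281
7 14 load 4.7866
8 16 source 4.9418
9 18 load 5.0970
10 20 source 5.0265

Γ_L=1.000000, Γ_S=-0.454545; launch V₁=5·200/275=3.636364
k=0 src: V=3.6364
k=1 load: inc=3.636364, refl=3.636364·1.000000=3.6364; V=0.000000+3.636364+3.636364=7.2727
k=2 src: inc=3.636364, refl=3.636364·-0.454545=-1.6529; V=3.636364+3.636364+-1.652893=5.6198
k=3 load: inc=-1.652893, refl=-1.652893·1.000000=-1.6529; V=7.272727+-1.652893+-1.652893=3.9669
k=4 src: inc=-1.652893, refl=-1.652893·-0.454545=0.7513; V=5.619835+-1.652893+0.751315=4.7183
k=5 load: inc=0.751315, refl=0.751315·1.000000=0.7513; V=3.966942+0.751315+0.751315=5.4696
k=6 src: inc=0.751315, refl=0.751315·-0.454545=-0.3415; V=4.718257+0.751315+-0.341507=5.1281
k=7 load: inc=-0.341507, refl=-0.341507·1.000000=-0.3415; V=5.469572+-0.341507+-0.341507=4.7866
k=8 src: inc=-0.341507, refl=-0.341507·-0.454545=0.1552; V=5.128065+-0.341507+0.155230=4.9418
k=9 load: inc=0.155230, refl=0.155230·1.000000=0.1552; V=4.786558+0.155230+0.155230=5.0970
k=10 src: inc=0.155230, refl=0.155230·-0.454545=-0.0706; V=4.941789+0.155230+-0.070559=5.0265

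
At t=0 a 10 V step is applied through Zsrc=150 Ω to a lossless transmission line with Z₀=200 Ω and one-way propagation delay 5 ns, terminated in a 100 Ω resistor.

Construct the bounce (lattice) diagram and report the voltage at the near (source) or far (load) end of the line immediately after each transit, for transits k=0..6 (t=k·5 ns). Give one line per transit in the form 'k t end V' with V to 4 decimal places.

0 0 source 5.7143
1 5 load 3.8095
2 10 source 4.0816
3 15 load 3.9909
4 20 source 4.0039
5 25 load 3.9996
6 30 source 4.0002

Γ_L=-0.333333, Γ_S=-0.142857; launch V₁=10·200/350=5.714286
k=0 src: V=5.7143
k=1 load: inc=5.714286, refl=5.714286·-0.333333=-1.9048; V=0.000000+5.714286+-1.904762=3.8095
k=2 src: inc=-1.904762, refl=-1.904762·-0.142857=0.2721; V=5.714286+-1.904762+0.272109=4.0816
k=3 load: inc=0.272109, refl=0.272109·-0.333333=-0.0907; V=3.809524+0.272109+-0.090703=3.9909
k=4 src: inc=-0.090703, refl=-0.090703·-0.142857=0.0130; V=4.081633+-0.090703+0.012958=4.0039
k=5 load: inc=0.012958, refl=0.012958·-0.333333=-0.0043; V=3.990930+0.012958+-0.004319=3.9996
k=6 src: inc=-0.004319, refl=-0.004319·-0.142857=0.0006; V=4.003887+-0.004319+0.000617=4.0002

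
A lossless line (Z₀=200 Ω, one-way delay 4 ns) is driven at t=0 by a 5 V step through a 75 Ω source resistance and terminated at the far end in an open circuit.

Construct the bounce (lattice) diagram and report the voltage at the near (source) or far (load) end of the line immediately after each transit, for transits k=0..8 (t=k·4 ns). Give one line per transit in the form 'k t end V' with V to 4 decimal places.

Γ_L=1.000000, Γ_S=-0.454545; launch V₁=5·200/275=3.636364
k=0 src: V=3.6364
k=1 load: inc=3.636364, refl=3.636364·1.000000=3.6364; V=0.000000+3.636364+3.636364=7.2727
k=2 src: inc=3.636364, refl=3.636364·-0.454545=-1.6529; V=3.636364+3.636364+-1.652893=5.6198
k=3 load: inc=-1.652893, refl=-1.652893·1.000000=-1.6529; V=7.272727+-1.652893+-1.652893=3.9669
k=4 src: inc=-1.652893, refl=-1.652893·-0.454545=0.7513; V=5.619835+-1.652893+0.751315=4.7183
k=5 load: inc=0.751315, refl=0.751315·1.000000=0.7513; V=3.966942+0.751315+0.751315=5.4696
k=6 src: inc=0.751315, refl=0.751315·-0.454545=-0.3415; V=4.718257+0.751315+-0.341507=5.1281
k=7 load: inc=-0.341507, refl=-0.341507·1.000000=-0.3415; V=5.469572+-0.341507+-0.341507=4.7866
k=8 src: inc=-0.341507, refl=-0.341507·-0.454545=0.1552; V=5.128065+-0.341507+0.155230=4.9418

0 0 source 3.6364
1 4 load 7.2727
2 8 source 5.6198
3 12 load 3.9669
4 16 source 4.7183
5 20 load 5.4696
6 24 source 5.1281
7 28 load 4.7866
8 32 source 4.9418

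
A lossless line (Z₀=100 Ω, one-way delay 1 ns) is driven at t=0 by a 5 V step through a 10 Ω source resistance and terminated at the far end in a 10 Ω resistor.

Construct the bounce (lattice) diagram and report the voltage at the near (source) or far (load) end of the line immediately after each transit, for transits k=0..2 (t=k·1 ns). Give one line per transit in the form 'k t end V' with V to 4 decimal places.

Γ_L=-0.818182, Γ_S=-0.818182; launch V₁=5·100/110=4.545455
k=0 src: V=4.5455
k=1 load: inc=4.545455, refl=4.545455·-0.818182=-3.7190; V=0.000000+4.545455+-3.719008=0.8264
k=2 src: inc=-3.719008, refl=-3.719008·-0.818182=3.0428; V=4.545455+-3.719008+3.042825=3.8693

0 0 source 4.5455
1 1 load 0.8264
2 2 source 3.8693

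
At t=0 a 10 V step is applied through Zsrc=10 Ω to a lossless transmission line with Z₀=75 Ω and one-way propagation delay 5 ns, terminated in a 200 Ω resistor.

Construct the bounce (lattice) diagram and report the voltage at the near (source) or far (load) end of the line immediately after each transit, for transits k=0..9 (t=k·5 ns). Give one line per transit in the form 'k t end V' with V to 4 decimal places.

0 0 source 8.8235
1 5 load 12.8342
2 10 source 9.7672
3 15 load 8.3731
4 20 source 9.4392
5 25 load 9.9238
6 30 source 9.5532
7 35 load 9.3848
8 40 source 9.5136
9 45 load 9.5721

Γ_L=0.454545, Γ_S=-0.764706; launch V₁=10·75/85=8.823529
k=0 src: V=8.8235
k=1 load: inc=8.823529, refl=8.823529·0.454545=4.0107; V=0.000000+8.823529+4.010695=12.8342
k=2 src: inc=4.010695, refl=4.010695·-0.764706=-3.0670; V=8.823529+4.010695+-3.067002=9.7672
k=3 load: inc=-3.067002, refl=-3.067002·0.454545=-1.3941; V=12.834225+-3.067002+-1.394092=8.3731
k=4 src: inc=-1.394092, refl=-1.394092·-0.764706=1.0661; V=9.767222+-1.394092+1.066070=9.4392
k=5 load: inc=1.066070, refl=1.066070·0.454545=0.4846; V=8.373130+1.066070+0.484577=9.9238
k=6 src: inc=0.484577, refl=0.484577·-0.764706=-0.3706; V=9.439201+0.484577+-0.370559=9.5532
k=7 load: inc=-0.370559, refl=-0.370559·0.454545=-0.1684; V=9.923778+-0.370559+-0.168436=9.3848
k=8 src: inc=-0.168436, refl=-0.168436·-0.764706=0.1288; V=9.553219+-0.168436+0.128804=9.5136
k=9 load: inc=0.128804, refl=0.128804·0.454545=0.0585; V=9.384783+0.128804+0.058547=9.5721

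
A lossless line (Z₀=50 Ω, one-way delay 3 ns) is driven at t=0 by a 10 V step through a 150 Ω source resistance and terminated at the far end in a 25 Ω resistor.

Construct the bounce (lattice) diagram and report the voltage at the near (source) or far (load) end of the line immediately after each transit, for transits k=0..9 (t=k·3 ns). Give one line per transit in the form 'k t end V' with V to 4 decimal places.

0 0 source 2.5000
1 3 load 1.6667
2 6 source 1.2500
3 9 load 1.3889
4 12 source 1.4583
5 15 load 1.4352
6 18 source 1.4236
7 21 load 1.4275
8 24 source 1.4294
9 27 load 1.4288

Γ_L=-0.333333, Γ_S=0.500000; launch V₁=10·50/200=2.500000
k=0 src: V=2.5000
k=1 load: inc=2.500000, refl=2.500000·-0.333333=-0.8333; V=0.000000+2.500000+-0.833333=1.6667
k=2 src: inc=-0.833333, refl=-0.833333·0.500000=-0.4167; V=2.500000+-0.833333+-0.416667=1.2500
k=3 load: inc=-0.416667, refl=-0.416667·-0.333333=0.1389; V=1.666667+-0.416667+0.138889=1.3889
k=4 src: inc=0.138889, refl=0.138889·0.500000=0.0694; V=1.250000+0.138889+0.069444=1.4583
k=5 load: inc=0.069444, refl=0.069444·-0.333333=-0.0231; V=1.388889+0.069444+-0.023148=1.4352
k=6 src: inc=-0.023148, refl=-0.023148·0.500000=-0.0116; V=1.458333+-0.023148+-0.011574=1.4236
k=7 load: inc=-0.011574, refl=-0.011574·-0.333333=0.0039; V=1.435185+-0.011574+0.003858=1.4275
k=8 src: inc=0.003858, refl=0.003858·0.500000=0.0019; V=1.423611+0.003858+0.001929=1.4294
k=9 load: inc=0.001929, refl=0.001929·-0.333333=-0.0006; V=1.427469+0.001929+-0.000643=1.4288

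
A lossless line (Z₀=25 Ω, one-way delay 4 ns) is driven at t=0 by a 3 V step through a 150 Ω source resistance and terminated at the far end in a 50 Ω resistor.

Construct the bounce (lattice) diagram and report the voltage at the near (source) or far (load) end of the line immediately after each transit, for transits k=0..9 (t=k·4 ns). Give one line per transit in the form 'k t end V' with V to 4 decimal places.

Γ_L=0.333333, Γ_S=0.714286; launch V₁=3·25/175=0.428571
k=0 src: V=0.4286
k=1 load: inc=0.428571, refl=0.428571·0.333333=0.1429; V=0.000000+0.428571+0.142857=0.5714
k=2 src: inc=0.142857, refl=0.142857·0.714286=0.1020; V=0.428571+0.142857+0.102041=0.6735
k=3 load: inc=0.102041, refl=0.102041·0.333333=0.0340; V=0.571429+0.102041+0.034014=0.7075
k=4 src: inc=0.034014, refl=0.034014·0.714286=0.0243; V=0.673469+0.034014+0.024295=0.7318
k=5 load: inc=0.024295, refl=0.024295·0.333333=0.0081; V=0.707483+0.024295+0.008098=0.7399
k=6 src: inc=0.008098, refl=0.008098·0.714286=0.0058; V=0.731778+0.008098+0.005785=0.7457
k=7 load: inc=0.005785, refl=0.005785·0.333333=0.0019; V=0.739877+0.005785+0.001928=0.7476
k=8 src: inc=0.001928, refl=0.001928·0.714286=0.0014; V=0.745662+0.001928+0.001377=0.7490
k=9 load: inc=0.001377, refl=0.001377·0.333333=0.0005; V=0.747590+0.001377+0.000459=0.7494

0 0 source 0.4286
1 4 load 0.5714
2 8 source 0.6735
3 12 load 0.7075
4 16 source 0.7318
5 20 load 0.7399
6 24 source 0.7457
7 28 load 0.7476
8 32 source 0.7490
9 36 load 0.7494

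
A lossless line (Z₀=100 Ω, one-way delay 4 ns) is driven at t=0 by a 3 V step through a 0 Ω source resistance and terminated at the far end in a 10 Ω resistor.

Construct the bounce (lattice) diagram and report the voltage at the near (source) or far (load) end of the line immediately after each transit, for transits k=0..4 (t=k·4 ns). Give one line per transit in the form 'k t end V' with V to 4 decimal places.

0 0 source 3.0000
1 4 load 0.5455
2 8 source 3.0000
3 12 load 0.9917
4 16 source 3.0000

Γ_L=-0.818182, Γ_S=-1.000000; launch V₁=3·100/100=3.000000
k=0 src: V=3.0000
k=1 load: inc=3.000000, refl=3.000000·-0.818182=-2.4545; V=0.000000+3.000000+-2.454545=0.5455
k=2 src: inc=-2.454545, refl=-2.454545·-1.000000=2.4545; V=3.000000+-2.454545+2.454545=3.0000
k=3 load: inc=2.454545, refl=2.454545·-0.818182=-2.0083; V=0.545455+2.454545+-2.008264=0.9917
k=4 src: inc=-2.008264, refl=-2.008264·-1.000000=2.0083; V=3.000000+-2.008264+2.008264=3.0000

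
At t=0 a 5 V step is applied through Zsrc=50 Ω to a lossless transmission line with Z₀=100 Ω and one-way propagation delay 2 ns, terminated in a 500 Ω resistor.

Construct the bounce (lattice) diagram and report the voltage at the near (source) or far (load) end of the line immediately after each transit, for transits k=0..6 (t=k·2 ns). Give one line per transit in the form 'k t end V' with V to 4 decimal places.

Γ_L=0.666667, Γ_S=-0.333333; launch V₁=5·100/150=3.333333
k=0 src: V=3.3333
k=1 load: inc=3.333333, refl=3.333333·0.666667=2.2222; V=0.000000+3.333333+2.222222=5.5556
k=2 src: inc=2.222222, refl=2.222222·-0.333333=-0.7407; V=3.333333+2.222222+-0.740741=4.8148
k=3 load: inc=-0.740741, refl=-0.740741·0.666667=-0.4938; V=5.555556+-0.740741+-0.493827=4.3210
k=4 src: inc=-0.493827, refl=-0.493827·-0.333333=0.1646; V=4.814815+-0.493827+0.164609=4.4856
k=5 load: inc=0.164609, refl=0.164609·0.666667=0.1097; V=4.320988+0.164609+0.109739=4.5953
k=6 src: inc=0.109739, refl=0.109739·-0.333333=-0.0366; V=4.485597+0.109739+-0.036580=4.5588

0 0 source 3.3333
1 2 load 5.5556
2 4 source 4.8148
3 6 load 4.3210
4 8 source 4.4856
5 10 load 4.5953
6 12 source 4.5588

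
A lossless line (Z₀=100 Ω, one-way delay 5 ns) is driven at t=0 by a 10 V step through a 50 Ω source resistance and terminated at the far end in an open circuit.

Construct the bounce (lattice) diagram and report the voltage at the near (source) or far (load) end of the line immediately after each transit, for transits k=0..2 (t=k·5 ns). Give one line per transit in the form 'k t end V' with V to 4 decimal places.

Γ_L=1.000000, Γ_S=-0.333333; launch V₁=10·100/150=6.666667
k=0 src: V=6.6667
k=1 load: inc=6.666667, refl=6.666667·1.000000=6.6667; V=0.000000+6.666667+6.666667=13.3333
k=2 src: inc=6.666667, refl=6.666667·-0.333333=-2.2222; V=6.666667+6.666667+-2.222222=11.1111

0 0 source 6.6667
1 5 load 13.3333
2 10 source 11.1111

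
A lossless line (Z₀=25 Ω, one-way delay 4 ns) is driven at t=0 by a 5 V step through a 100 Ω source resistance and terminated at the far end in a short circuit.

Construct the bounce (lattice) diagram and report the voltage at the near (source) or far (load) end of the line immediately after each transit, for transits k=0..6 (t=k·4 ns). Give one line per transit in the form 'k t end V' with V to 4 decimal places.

0 0 source 1.0000
1 4 load 0.0000
2 8 source -0.6000
3 12 load 0.0000
4 16 source 0.3600
5 20 load 0.0000
6 24 source -0.2160

Γ_L=-1.000000, Γ_S=0.600000; launch V₁=5·25/125=1.000000
k=0 src: V=1.0000
k=1 load: inc=1.000000, refl=1.000000·-1.000000=-1.0000; V=0.000000+1.000000+-1.000000=0.0000
k=2 src: inc=-1.000000, refl=-1.000000·0.600000=-0.6000; V=1.000000+-1.000000+-0.600000=-0.6000
k=3 load: inc=-0.600000, refl=-0.600000·-1.000000=0.6000; V=0.000000+-0.600000+0.600000=0.0000
k=4 src: inc=0.600000, refl=0.600000·0.600000=0.3600; V=-0.600000+0.600000+0.360000=0.3600
k=5 load: inc=0.360000, refl=0.360000·-1.000000=-0.3600; V=0.000000+0.360000+-0.360000=0.0000
k=6 src: inc=-0.360000, refl=-0.360000·0.600000=-0.2160; V=0.360000+-0.360000+-0.216000=-0.2160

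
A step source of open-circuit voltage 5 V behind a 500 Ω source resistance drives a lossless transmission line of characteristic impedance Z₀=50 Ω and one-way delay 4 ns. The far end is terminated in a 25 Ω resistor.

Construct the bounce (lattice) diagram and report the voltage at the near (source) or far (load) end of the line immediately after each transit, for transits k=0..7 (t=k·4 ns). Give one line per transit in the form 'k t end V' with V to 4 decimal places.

0 0 source 0.4545
1 4 load 0.3030
2 8 source 0.1791
3 12 load 0.2204
4 16 source 0.2542
5 20 load 0.2429
6 24 source 0.2337
7 28 load 0.2368

Γ_L=-0.333333, Γ_S=0.818182; launch V₁=5·50/550=0.454545
k=0 src: V=0.4545
k=1 load: inc=0.454545, refl=0.454545·-0.333333=-0.1515; V=0.000000+0.454545+-0.151515=0.3030
k=2 src: inc=-0.151515, refl=-0.151515·0.818182=-0.1240; V=0.454545+-0.151515+-0.123967=0.1791
k=3 load: inc=-0.123967, refl=-0.123967·-0.333333=0.0413; V=0.303030+-0.123967+0.041322=0.2204
k=4 src: inc=0.041322, refl=0.041322·0.818182=0.0338; V=0.179063+0.041322+0.033809=0.2542
k=5 load: inc=0.033809, refl=0.033809·-0.333333=-0.0113; V=0.220386+0.033809+-0.011270=0.2429
k=6 src: inc=-0.011270, refl=-0.011270·0.818182=-0.0092; V=0.254195+-0.011270+-0.009221=0.2337
k=7 load: inc=-0.009221, refl=-0.009221·-0.333333=0.0031; V=0.242925+-0.009221+0.003074=0.2368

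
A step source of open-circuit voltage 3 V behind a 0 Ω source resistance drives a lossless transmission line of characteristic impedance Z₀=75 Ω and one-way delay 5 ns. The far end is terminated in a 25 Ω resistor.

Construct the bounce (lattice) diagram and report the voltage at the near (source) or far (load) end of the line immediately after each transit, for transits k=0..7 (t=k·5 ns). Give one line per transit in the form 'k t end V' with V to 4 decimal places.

0 0 source 3.0000
1 5 load 1.5000
2 10 source 3.0000
3 15 load 2.2500
4 20 source 3.0000
5 25 load 2.6250
6 30 source 3.0000
7 35 load 2.8125

Γ_L=-0.500000, Γ_S=-1.000000; launch V₁=3·75/75=3.000000
k=0 src: V=3.0000
k=1 load: inc=3.000000, refl=3.000000·-0.500000=-1.5000; V=0.000000+3.000000+-1.500000=1.5000
k=2 src: inc=-1.500000, refl=-1.500000·-1.000000=1.5000; V=3.000000+-1.500000+1.500000=3.0000
k=3 load: inc=1.500000, refl=1.500000·-0.500000=-0.7500; V=1.500000+1.500000+-0.750000=2.2500
k=4 src: inc=-0.750000, refl=-0.750000·-1.000000=0.7500; V=3.000000+-0.750000+0.750000=3.0000
k=5 load: inc=0.750000, refl=0.750000·-0.500000=-0.3750; V=2.250000+0.750000+-0.375000=2.6250
k=6 src: inc=-0.375000, refl=-0.375000·-1.000000=0.3750; V=3.000000+-0.375000+0.375000=3.0000
k=7 load: inc=0.375000, refl=0.375000·-0.500000=-0.1875; V=2.625000+0.375000+-0.187500=2.8125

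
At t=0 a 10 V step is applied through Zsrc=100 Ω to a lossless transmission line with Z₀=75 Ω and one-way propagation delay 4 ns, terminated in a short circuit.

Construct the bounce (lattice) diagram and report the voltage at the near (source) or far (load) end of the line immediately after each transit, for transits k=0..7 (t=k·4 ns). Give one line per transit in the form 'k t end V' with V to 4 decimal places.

Γ_L=-1.000000, Γ_S=0.142857; launch V₁=10·75/175=4.285714
k=0 src: V=4.2857
k=1 load: inc=4.285714, refl=4.285714·-1.000000=-4.2857; V=0.000000+4.285714+-4.285714=0.0000
k=2 src: inc=-4.285714, refl=-4.285714·0.142857=-0.6122; V=4.285714+-4.285714+-0.612245=-0.6122
k=3 load: inc=-0.612245, refl=-0.612245·-1.000000=0.6122; V=0.000000+-0.612245+0.612245=0.0000
k=4 src: inc=0.612245, refl=0.612245·0.142857=0.0875; V=-0.612245+0.612245+0.087464=0.0875
k=5 load: inc=0.087464, refl=0.087464·-1.000000=-0.0875; V=0.000000+0.087464+-0.087464=0.0000
k=6 src: inc=-0.087464, refl=-0.087464·0.142857=-0.0125; V=0.087464+-0.087464+-0.012495=-0.0125
k=7 load: inc=-0.012495, refl=-0.012495·-1.000000=0.0125; V=0.000000+-0.012495+0.012495=0.0000

0 0 source 4.2857
1 4 load 0.0000
2 8 source -0.6122
3 12 load 0.0000
4 16 source 0.0875
5 20 load 0.0000
6 24 source -0.0125
7 28 load 0.0000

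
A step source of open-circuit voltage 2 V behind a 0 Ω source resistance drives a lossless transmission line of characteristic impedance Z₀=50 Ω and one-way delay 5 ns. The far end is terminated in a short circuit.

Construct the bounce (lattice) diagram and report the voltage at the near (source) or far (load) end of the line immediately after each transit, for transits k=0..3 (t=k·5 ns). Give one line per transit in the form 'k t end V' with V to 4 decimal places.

Γ_L=-1.000000, Γ_S=-1.000000; launch V₁=2·50/50=2.000000
k=0 src: V=2.0000
k=1 load: inc=2.000000, refl=2.000000·-1.000000=-2.0000; V=0.000000+2.000000+-2.000000=0.0000
k=2 src: inc=-2.000000, refl=-2.000000·-1.000000=2.0000; V=2.000000+-2.000000+2.000000=2.0000
k=3 load: inc=2.000000, refl=2.000000·-1.000000=-2.0000; V=0.000000+2.000000+-2.000000=0.0000

0 0 source 2.0000
1 5 load 0.0000
2 10 source 2.0000
3 15 load 0.0000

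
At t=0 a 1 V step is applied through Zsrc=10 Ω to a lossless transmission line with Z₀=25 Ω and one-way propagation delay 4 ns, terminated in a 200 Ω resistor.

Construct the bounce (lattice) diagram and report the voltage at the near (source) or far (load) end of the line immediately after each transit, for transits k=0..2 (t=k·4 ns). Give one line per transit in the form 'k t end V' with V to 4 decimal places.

0 0 source 0.7143
1 4 load 1.2698
2 8 source 1.0317

Γ_L=0.777778, Γ_S=-0.428571; launch V₁=1·25/35=0.714286
k=0 src: V=0.7143
k=1 load: inc=0.714286, refl=0.714286·0.777778=0.5556; V=0.000000+0.714286+0.555556=1.2698
k=2 src: inc=0.555556, refl=0.555556·-0.428571=-0.2381; V=0.714286+0.555556+-0.238095=1.0317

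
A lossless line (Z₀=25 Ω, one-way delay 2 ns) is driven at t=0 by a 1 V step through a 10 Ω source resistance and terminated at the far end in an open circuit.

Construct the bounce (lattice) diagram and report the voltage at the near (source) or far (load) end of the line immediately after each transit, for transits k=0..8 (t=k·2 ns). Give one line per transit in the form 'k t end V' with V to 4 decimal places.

0 0 source 0.7143
1 2 load 1.4286
2 4 source 1.1224
3 6 load 0.8163
4 8 source 0.9475
5 10 load 1.0787
6 12 source 1.0225
7 14 load 0.9663
8 16 source 0.9904

Γ_L=1.000000, Γ_S=-0.428571; launch V₁=1·25/35=0.714286
k=0 src: V=0.7143
k=1 load: inc=0.714286, refl=0.714286·1.000000=0.7143; V=0.000000+0.714286+0.714286=1.4286
k=2 src: inc=0.714286, refl=0.714286·-0.428571=-0.3061; V=0.714286+0.714286+-0.306122=1.1224
k=3 load: inc=-0.306122, refl=-0.306122·1.000000=-0.3061; V=1.428571+-0.306122+-0.306122=0.8163
k=4 src: inc=-0.306122, refl=-0.306122·-0.428571=0.1312; V=1.122449+-0.306122+0.131195=0.9475
k=5 load: inc=0.131195, refl=0.131195·1.000000=0.1312; V=0.816327+0.131195+0.131195=1.0787
k=6 src: inc=0.131195, refl=0.131195·-0.428571=-0.0562; V=0.947522+0.131195+-0.056227=1.0225
k=7 load: inc=-0.056227, refl=-0.056227·1.000000=-0.0562; V=1.078717+-0.056227+-0.056227=0.9663
k=8 src: inc=-0.056227, refl=-0.056227·-0.428571=0.0241; V=1.022491+-0.056227+0.024097=0.9904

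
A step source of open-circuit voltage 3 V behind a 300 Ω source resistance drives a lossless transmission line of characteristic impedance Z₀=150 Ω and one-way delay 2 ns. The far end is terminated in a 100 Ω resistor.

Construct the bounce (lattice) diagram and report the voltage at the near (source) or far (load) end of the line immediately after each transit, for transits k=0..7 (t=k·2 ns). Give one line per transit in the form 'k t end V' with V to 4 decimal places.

Γ_L=-0.200000, Γ_S=0.333333; launch V₁=3·150/450=1.000000
k=0 src: V=1.0000
k=1 load: inc=1.000000, refl=1.000000·-0.200000=-0.2000; V=0.000000+1.000000+-0.200000=0.8000
k=2 src: inc=-0.200000, refl=-0.200000·0.333333=-0.0667; V=1.000000+-0.200000+-0.066667=0.7333
k=3 load: inc=-0.066667, refl=-0.066667·-0.200000=0.0133; V=0.800000+-0.066667+0.013333=0.7467
k=4 src: inc=0.013333, refl=0.013333·0.333333=0.0044; V=0.733333+0.013333+0.004444=0.7511
k=5 load: inc=0.004444, refl=0.004444·-0.200000=-0.0009; V=0.746667+0.004444+-0.000889=0.7502
k=6 src: inc=-0.000889, refl=-0.000889·0.333333=-0.0003; V=0.751111+-0.000889+-0.000296=0.7499
k=7 load: inc=-0.000296, refl=-0.000296·-0.200000=0.0001; V=0.750222+-0.000296+0.000059=0.7500

0 0 source 1.0000
1 2 load 0.8000
2 4 source 0.7333
3 6 load 0.7467
4 8 source 0.7511
5 10 load 0.7502
6 12 source 0.7499
7 14 load 0.7500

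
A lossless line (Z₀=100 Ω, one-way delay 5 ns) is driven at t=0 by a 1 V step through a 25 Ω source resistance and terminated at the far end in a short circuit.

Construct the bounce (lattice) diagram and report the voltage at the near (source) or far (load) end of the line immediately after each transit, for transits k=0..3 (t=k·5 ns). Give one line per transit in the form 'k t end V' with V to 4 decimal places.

0 0 source 0.8000
1 5 load 0.0000
2 10 source 0.4800
3 15 load 0.0000

Γ_L=-1.000000, Γ_S=-0.600000; launch V₁=1·100/125=0.800000
k=0 src: V=0.8000
k=1 load: inc=0.800000, refl=0.800000·-1.000000=-0.8000; V=0.000000+0.800000+-0.800000=0.0000
k=2 src: inc=-0.800000, refl=-0.800000·-0.600000=0.4800; V=0.800000+-0.800000+0.480000=0.4800
k=3 load: inc=0.480000, refl=0.480000·-1.000000=-0.4800; V=0.000000+0.480000+-0.480000=0.0000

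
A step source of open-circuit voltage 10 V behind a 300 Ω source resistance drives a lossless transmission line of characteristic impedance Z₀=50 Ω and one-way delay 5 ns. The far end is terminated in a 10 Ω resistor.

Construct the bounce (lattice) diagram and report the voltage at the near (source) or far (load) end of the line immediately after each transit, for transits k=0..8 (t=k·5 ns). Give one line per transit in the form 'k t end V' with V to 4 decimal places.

0 0 source 1.4286
1 5 load 0.4762
2 10 source -0.2041
3 15 load 0.2494
4 20 source 0.5734
5 25 load 0.3574
6 30 source 0.2032
7 35 load 0.3060
8 40 source 0.3794

Γ_L=-0.666667, Γ_S=0.714286; launch V₁=10·50/350=1.428571
k=0 src: V=1.4286
k=1 load: inc=1.428571, refl=1.428571·-0.666667=-0.9524; V=0.000000+1.428571+-0.952381=0.4762
k=2 src: inc=-0.952381, refl=-0.952381·0.714286=-0.6803; V=1.428571+-0.952381+-0.680272=-0.2041
k=3 load: inc=-0.680272, refl=-0.680272·-0.666667=0.4535; V=0.476190+-0.680272+0.453515=0.2494
k=4 src: inc=0.453515, refl=0.453515·0.714286=0.3239; V=-0.204082+0.453515+0.323939=0.5734
k=5 load: inc=0.323939, refl=0.323939·-0.666667=-0.2160; V=0.249433+0.323939+-0.215959=0.3574
k=6 src: inc=-0.215959, refl=-0.215959·0.714286=-0.1543; V=0.573372+-0.215959+-0.154257=0.2032
k=7 load: inc=-0.154257, refl=-0.154257·-0.666667=0.1028; V=0.357413+-0.154257+0.102838=0.3060
k=8 src: inc=0.102838, refl=0.102838·0.714286=0.0735; V=0.203156+0.102838+0.073456=0.3794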